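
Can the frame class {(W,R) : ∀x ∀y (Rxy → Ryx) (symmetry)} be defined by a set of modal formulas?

Definable; p → □◇p defines it

This is a Sahlqvist condition; the B axiom p → □◇p defines it.
Suppose p→□◇p is valid. Take Rxy and set V(p)={x}. Then p at x, so □◇p at x, so ◇p at y, so some z with Ryz has p; z=x, i.e. Ryx.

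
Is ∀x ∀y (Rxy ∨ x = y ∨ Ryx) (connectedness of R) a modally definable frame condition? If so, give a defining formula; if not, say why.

Not definable by any modal formula

Any modally definable frame class is closed under disjoint unions.
Take 3 disjoint single-world reflexive frames: each is trivially connected, but their disjoint union has 3 worlds with no edge between distinct components, so it is not connected.
So the class is not modally definable.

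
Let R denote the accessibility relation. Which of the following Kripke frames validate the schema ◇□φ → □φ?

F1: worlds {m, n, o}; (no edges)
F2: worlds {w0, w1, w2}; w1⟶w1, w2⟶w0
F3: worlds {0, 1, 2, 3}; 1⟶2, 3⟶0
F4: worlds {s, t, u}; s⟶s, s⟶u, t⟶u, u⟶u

F1

This is the axiom for the Euclidean property; its first-order frame correspondent is ∀x ∀y ∀z (Rxy ∧ Rxz → Ryz).
F1: satisfies the condition.
F2: fails — Rw2w0 and Rw2w0 but not Rw0w0.
F3: fails — R12 and R12 but not R22.
F4: fails — Rsu and Rss but not Rus.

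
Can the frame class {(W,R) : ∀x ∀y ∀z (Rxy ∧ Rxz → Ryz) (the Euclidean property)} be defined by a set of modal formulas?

Yes: it is the Euclidean property, defined by the 5 schema ◇q → □◇q.

Yes, by ◇q → □◇q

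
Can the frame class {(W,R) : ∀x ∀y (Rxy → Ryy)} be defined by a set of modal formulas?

Yes, by □(□p → p)

The condition is shift-reflexivity. A defining modal formula is □(□p → p).
Suppose □(□p→p) is valid. Take Rxy and set V(p)={w : Ryw}. Then at y, □p holds; since □(□p→p) at x, □p→p at y, so p at y, i.e. Ryy.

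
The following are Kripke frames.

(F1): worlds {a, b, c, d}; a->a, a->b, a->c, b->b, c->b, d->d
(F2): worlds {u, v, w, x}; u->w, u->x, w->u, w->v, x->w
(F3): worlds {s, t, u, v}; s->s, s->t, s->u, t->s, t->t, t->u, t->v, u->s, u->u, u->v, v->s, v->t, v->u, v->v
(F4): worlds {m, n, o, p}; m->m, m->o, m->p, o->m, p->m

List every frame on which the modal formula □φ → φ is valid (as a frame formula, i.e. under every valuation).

(F3)

This is the axiom for reflexivity; its first-order frame correspondent is ∀x Rxx.
(F1): fails — world c does not see itself.
(F2): fails — world u does not see itself.
(F3): condition met.
(F4): fails — world n does not see itself.
Valid on: (F3).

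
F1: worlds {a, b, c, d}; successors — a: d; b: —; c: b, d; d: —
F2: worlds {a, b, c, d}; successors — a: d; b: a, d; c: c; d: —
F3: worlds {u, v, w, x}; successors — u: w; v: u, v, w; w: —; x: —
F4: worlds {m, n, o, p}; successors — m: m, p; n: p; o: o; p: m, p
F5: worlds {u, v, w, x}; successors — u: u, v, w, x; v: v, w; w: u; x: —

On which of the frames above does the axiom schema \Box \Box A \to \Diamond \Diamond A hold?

This is the axiom for a generalized confluence (Geach) condition; its first-order frame correspondent is \forall x \exists w (x R^2 w \wedge x R^2 w).
F1: fails — at a but no w with aR²w and aR²w.
F2: fails — at a but no w with aR²w and aR²w.
F3: fails — at u but no t with uR²t and uR²t.
F4: ✓.
F5: fails — at x but no t with xR²t and xR²t.
Valid on: F4.

F4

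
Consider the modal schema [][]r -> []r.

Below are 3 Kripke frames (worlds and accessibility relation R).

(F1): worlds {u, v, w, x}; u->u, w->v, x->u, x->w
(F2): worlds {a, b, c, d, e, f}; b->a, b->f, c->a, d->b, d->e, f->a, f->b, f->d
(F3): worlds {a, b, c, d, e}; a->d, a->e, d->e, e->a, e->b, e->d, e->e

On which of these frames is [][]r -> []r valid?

(F3)

This is the axiom for density; its first-order frame correspondent is forall x forall y (Rxy -> exists z (Rxz & Rzy)).
(F1): fails — Rxw but no z with Rxz and Rzw.
(F2): fails — Rbf but no z with Rbz and Rzf.
(F3): condition met.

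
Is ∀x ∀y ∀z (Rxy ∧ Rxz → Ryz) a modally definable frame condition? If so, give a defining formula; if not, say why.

This is a Sahlqvist condition; the 5 axiom ◇p → □◇p defines it.

Definable; ◇p → □◇p defines it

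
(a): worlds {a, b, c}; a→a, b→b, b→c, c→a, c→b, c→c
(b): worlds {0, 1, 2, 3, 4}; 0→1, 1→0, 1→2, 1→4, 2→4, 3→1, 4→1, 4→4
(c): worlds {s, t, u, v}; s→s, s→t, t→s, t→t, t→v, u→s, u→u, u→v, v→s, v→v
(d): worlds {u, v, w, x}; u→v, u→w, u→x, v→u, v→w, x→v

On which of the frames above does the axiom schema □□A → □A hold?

The schema corresponds to density: ∀x ∀y (Rxy → ∃z (Rxz ∧ Rzy)).
(a): holds.
(b): fails — R10 but no z with R1z and Rz0.
(c): holds.
(d): fails — Rvu but no z with Rvz and Rzu.

(a), (c)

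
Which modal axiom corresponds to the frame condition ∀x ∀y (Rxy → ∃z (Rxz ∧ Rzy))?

The condition is density. The C4 schema □□q → □q defines it.
Suppose □□q→□q is valid. Take Rxy and set V(q)={w : xR²w}. Then □□q at x, so □q at x, so q at y, i.e. ∃z(Rxz∧Rzy).

□□q → □q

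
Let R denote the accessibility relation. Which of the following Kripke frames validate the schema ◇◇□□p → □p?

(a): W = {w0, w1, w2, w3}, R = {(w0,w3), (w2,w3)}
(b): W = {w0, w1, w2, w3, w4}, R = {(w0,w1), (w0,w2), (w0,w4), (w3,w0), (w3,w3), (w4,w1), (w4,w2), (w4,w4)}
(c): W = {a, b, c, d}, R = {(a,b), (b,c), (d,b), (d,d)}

Frame correspondent (Sahlqvist): ∀x ∀y ∀z ((xR²y ∧ xRz) → ∃w (yR²w ∧ z = w)) — i.e. a generalized confluence (Geach) condition.
(a): satisfies the condition.
(b): fails — w0R²w1, w0Rw1 but no w with w1R²w and w1=w.
(c): fails — aR²c, aRb but no w with cR²w and b=w.
Valid on: (a).

(a)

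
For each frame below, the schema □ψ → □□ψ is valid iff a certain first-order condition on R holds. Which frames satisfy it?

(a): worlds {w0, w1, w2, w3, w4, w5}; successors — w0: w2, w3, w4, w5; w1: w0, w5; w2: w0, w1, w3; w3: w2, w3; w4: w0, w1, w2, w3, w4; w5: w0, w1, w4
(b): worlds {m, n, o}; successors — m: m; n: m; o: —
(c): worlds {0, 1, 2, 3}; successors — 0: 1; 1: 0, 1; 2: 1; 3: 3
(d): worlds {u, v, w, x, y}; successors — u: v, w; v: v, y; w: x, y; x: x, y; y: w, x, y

(b)

Frame correspondent (Sahlqvist): ∀x ∀y ∀z (Rxy ∧ Ryz → Rxz) — i.e. transitivity.
(a): fails — Rw5w1 and Rw1w5 but not Rw5w5.
(b): ✓.
(c): fails — R01 and R10 but not R00.
(d): fails — Ruv and Rvy but not Ruy.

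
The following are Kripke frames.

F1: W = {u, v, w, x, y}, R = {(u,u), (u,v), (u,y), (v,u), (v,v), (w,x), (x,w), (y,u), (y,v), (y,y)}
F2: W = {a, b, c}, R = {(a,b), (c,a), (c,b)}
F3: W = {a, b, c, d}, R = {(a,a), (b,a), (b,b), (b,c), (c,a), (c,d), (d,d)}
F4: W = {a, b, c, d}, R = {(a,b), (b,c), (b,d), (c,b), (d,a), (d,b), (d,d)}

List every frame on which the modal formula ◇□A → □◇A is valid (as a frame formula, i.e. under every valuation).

This is the axiom for convergence; its first-order frame correspondent is ∀x ∀y ∀z (Rxy ∧ Rxz → ∃w (Ryw ∧ Rzw)).
F1: condition met.
F2: fails — Rab and Rab but b and b have no common successor.
F3: fails — Rcd and Rca but d and a have no common successor.
F4: fails — Rdb and Rda but b and a have no common successor.
Valid on: F1.

F1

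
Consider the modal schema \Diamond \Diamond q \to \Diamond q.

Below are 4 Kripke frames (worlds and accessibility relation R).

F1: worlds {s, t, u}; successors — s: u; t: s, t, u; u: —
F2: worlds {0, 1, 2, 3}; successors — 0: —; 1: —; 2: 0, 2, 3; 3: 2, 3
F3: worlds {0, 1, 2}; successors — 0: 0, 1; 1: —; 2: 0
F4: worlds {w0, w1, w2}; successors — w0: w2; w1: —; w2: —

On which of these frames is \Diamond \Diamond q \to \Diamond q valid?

The schema corresponds to transitivity: \forall x \forall y \forall z (Rxy \wedge Ryz \to Rxz).
F1: holds.
F2: fails — R32 and R20 but not R30.
F3: fails — R20 and R01 but not R21.
F4: holds.
Valid on: F1, F4.

F1, F4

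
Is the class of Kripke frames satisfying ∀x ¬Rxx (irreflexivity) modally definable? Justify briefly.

Any modally definable frame class is closed under surjective bounded morphisms.
The 3-cycle (worlds s,t,u with s→t→u→s) is irreflexive, and the map sending every world to a single reflexive point • is a surjective bounded morphism (forth: every edge maps to (•,•); back: every world has a successor). So any modal formula valid on the 3-cycle is also valid on the reflexive point, which is not irreflexive.
So the class is not modally definable.

No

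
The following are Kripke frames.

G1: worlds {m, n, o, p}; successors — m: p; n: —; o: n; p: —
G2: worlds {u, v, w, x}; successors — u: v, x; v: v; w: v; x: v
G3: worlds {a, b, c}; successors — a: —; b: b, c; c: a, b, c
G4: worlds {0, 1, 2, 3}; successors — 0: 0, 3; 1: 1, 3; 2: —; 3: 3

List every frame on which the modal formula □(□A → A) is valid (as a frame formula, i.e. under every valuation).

G4

Frame correspondent (Sahlqvist): ∀x ∀y (Rxy → Ryy) — i.e. shift-reflexivity.
G1: fails — Ron but not Rnn.
G2: fails — Rux but not Rxx.
G3: fails — Rca but not Raa.
G4: holds.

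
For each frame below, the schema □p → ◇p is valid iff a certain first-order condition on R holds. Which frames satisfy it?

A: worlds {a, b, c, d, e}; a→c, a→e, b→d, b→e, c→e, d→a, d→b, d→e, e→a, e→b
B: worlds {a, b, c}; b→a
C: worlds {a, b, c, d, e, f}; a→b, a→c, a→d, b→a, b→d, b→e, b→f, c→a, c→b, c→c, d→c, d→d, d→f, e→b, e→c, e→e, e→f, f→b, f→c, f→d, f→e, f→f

A, C

Frame correspondent (Sahlqvist): ∀x ∃y Rxy — i.e. seriality.
A: satisfies the condition.
B: fails — world a has no successor.
C: satisfies the condition.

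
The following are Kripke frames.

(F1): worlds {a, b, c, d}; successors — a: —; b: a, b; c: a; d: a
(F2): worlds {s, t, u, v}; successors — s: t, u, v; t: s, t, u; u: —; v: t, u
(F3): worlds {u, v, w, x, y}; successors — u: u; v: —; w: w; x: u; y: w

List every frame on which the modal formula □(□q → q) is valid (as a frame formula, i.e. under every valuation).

Frame correspondent (Sahlqvist): ∀x ∀y (Rxy → Ryy) — i.e. shift-reflexivity.
(F1): fails — Rca but not Raa.
(F2): fails — Rvu but not Ruu.
(F3): satisfies the condition.
Valid on: (F3).

(F3)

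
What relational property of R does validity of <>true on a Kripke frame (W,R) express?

This is a form of the D axiom.
Its frame correspondent is seriality — forall x exists y Rxy.

Seriality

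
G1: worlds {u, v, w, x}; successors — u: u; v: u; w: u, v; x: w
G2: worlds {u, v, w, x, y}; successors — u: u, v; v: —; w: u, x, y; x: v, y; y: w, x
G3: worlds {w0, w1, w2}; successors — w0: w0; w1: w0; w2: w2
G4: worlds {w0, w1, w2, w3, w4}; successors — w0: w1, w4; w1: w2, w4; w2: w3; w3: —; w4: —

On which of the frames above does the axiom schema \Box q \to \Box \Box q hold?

G3

The schema corresponds to transitivity: \forall x \forall y \forall z (Rxy \wedge Ryz \to Rxz).
G1: fails — Rxw and Rwu but not Rxu.
G2: fails — Ryx and Rxy but not Ryy.
G3: satisfies the condition.
G4: fails — Rw1w2 and Rw2w3 but not Rw1w3.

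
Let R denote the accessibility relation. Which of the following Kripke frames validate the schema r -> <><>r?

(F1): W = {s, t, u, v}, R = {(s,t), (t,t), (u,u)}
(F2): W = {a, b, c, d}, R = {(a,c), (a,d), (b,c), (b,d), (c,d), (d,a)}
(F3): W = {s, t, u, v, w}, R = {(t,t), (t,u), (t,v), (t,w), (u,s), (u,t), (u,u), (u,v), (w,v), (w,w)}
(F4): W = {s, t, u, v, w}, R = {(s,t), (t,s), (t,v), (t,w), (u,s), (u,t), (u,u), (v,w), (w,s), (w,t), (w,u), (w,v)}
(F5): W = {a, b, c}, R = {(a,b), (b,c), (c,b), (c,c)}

(F4)

Frame correspondent (Sahlqvist): forall x exists w (x = w & x R^2 w) — i.e. a generalized confluence (Geach) condition.
(F1): fails — at s but no w with s=w and sR²w.
(F2): fails — at b but no w with b=w and bR²w.
(F3): fails — at s but no w* with s=w* and sR²w*.
(F4): ✓.
(F5): fails — at a but no w with a=w and aR²w.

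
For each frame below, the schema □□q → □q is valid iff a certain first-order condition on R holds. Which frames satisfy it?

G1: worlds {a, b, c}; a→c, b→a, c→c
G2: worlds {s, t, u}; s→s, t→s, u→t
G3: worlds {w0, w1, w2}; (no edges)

Frame correspondent (Sahlqvist): ∀x ∀y (Rxy → ∃z (Rxz ∧ Rzy)) — i.e. density.
G1: fails — Rba but no z with Rbz and Rza.
G2: fails — Rut but no z with Ruz and Rzt.
G3: holds.
Valid on: G3.

G3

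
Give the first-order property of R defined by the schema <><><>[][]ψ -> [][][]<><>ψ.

forall x forall y forall z ((x R^3 y & x R^3 z) -> exists w (y R^2 w & z R^2 w))

This is a Sahlqvist (Geach-type) schema ◇^3□^2ψ → □^3◇^2ψ.
Minimal-valuation argument: fix x; take any y with xR^3y and any z with xR^3z. Set V(ψ) to the set of worlds R-reachable from y in exactly 2 steps. Then □^2ψ holds at y, so the antecedent holds at x; validity forces ◇^2ψ at z, giving a w with zR^2w and yR^2w.
First-order correspondent: forall x forall y forall z ((x R^3 y & x R^3 z) -> exists w (y R^2 w & z R^2 w)).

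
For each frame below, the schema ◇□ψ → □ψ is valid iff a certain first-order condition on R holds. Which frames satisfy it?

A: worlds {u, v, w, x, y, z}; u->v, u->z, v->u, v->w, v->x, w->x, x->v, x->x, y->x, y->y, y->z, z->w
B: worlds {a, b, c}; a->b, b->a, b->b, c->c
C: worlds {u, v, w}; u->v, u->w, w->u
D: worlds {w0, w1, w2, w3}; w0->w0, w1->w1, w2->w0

Frame correspondent (Sahlqvist): ∀x ∀y ∀z (Rxy ∧ Rxz → Ryz) — i.e. the Euclidean property.
A: fails — Ruv and Ruv but not Rvv.
B: fails — Rba and Rba but not Raa.
C: fails — Ruv and Ruv but not Rvv.
D: condition met.

D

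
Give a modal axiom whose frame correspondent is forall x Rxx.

The condition is reflexivity. The T schema □q → q defines it.
Suppose □q→q is valid. At any x set V(q)={w : Rxw}. Then □q holds at x, so q holds at x, i.e. Rxx.

□q → q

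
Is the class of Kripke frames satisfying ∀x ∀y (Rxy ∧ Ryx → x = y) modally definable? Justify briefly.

Any modally definable frame class is closed under surjective bounded morphisms.
The 6-cycle (worlds a,b,c,d,e,f with a→b→c→d→e→f→a) is antisymmetric. Sending even-indexed worlds to • and odd-indexed worlds to ∘ is a surjective bounded morphism onto the two-world frame with •↔∘, which is not antisymmetric.
Hence antisymmetry is not modally definable.

Not modally definable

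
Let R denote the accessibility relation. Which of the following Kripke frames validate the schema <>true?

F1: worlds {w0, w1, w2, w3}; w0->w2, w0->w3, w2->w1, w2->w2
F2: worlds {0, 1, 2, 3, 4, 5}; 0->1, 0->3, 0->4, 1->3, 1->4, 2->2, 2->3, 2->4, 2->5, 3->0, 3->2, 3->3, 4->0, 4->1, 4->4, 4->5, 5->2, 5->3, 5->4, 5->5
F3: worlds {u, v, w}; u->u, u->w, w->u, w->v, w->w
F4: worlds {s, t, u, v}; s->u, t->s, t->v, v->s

F2

The schema corresponds to seriality: forall x exists y Rxy.
F1: fails — world w1 has no successor.
F2: satisfies the condition.
F3: fails — world v has no successor.
F4: fails — world u has no successor.
Valid on: F2.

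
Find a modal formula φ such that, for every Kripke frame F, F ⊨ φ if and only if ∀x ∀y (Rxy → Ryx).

q → □◇q

The condition is symmetry. The B schema q → □◇q defines it.
Suppose q→□◇q is valid. Take Rxy and set V(q)={x}. Then q at x, so □◇q at x, so ◇q at y, so some z with Ryz has q; z=x, i.e. Ryx.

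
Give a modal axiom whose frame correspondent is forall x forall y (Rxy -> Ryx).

ψ → □◇ψ

A defining formula is ψ → □◇ψ (the B axiom).
Suppose ψ→□◇ψ is valid. Take Rxy and set V(ψ)={x}. Then ψ at x, so □◇ψ at x, so ◇ψ at y, so some z with Ryz has ψ; z=x, i.e. Ryx.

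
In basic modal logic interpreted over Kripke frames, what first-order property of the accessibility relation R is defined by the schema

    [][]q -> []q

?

Suppose □□q→□q is valid. Take Rxy and set V(q)={w : xR²w}. Then □□q at x, so □q at x, so q at y, i.e. ∃z(Rxz∧Rzy).
The converse is a direct semantic check.
So the correspondent is density.

Density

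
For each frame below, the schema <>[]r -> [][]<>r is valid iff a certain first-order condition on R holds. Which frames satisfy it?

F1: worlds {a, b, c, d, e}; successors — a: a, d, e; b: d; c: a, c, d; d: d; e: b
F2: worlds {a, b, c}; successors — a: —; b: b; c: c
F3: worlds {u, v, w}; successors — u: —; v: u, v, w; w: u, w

Frame correspondent (Sahlqvist): forall x forall y forall z ((xRy & x R^2 z) -> exists w (yRw & zRw)) — i.e. a generalized confluence (Geach) condition.
F1: fails — aRa, aR²e but no w with aRw and eRw.
F2: condition met.
F3: fails — vRu, vR²u but no t with uRt and uRt.
Valid on: F2.

F2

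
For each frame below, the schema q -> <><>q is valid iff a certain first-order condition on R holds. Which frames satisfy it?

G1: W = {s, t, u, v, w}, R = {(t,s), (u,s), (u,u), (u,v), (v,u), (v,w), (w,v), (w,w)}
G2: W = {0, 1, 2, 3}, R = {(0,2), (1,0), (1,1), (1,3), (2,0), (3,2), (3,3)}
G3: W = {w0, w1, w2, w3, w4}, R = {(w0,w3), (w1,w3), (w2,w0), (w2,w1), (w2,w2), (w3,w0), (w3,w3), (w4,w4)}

Frame correspondent (Sahlqvist): forall x exists w (x = w & x R^2 w) — i.e. a generalized confluence (Geach) condition.
G1: fails — at s but no w* with s=w* and sR²w*.
G2: condition met.
G3: fails — at w1 but no w with w1=w and w1R²w.
Valid on: G2.

G2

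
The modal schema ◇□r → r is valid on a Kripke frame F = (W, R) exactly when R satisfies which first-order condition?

symmetry: ∀x ∀y (Rxy → Ryx)

This is a form of the B axiom.
It corresponds to symmetry: ∀x ∀y (Rxy → Ryx).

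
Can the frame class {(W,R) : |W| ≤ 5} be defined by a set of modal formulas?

No — not modally definable

Modal frame validity is preserved under disjoint unions.
Any modal formula valid on each of 6 disjoint one-world frames is valid on their disjoint union (validity is preserved under disjoint unions). Each one-world frame has |W|=1≤5, but the union has |W|=6.
So the class is not modally definable.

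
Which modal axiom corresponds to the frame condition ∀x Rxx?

□r → r

A defining formula is □r → r (the T axiom).
Suppose □r→r is valid. At any x set V(r)={w : Rxw}. Then □r holds at x, so r holds at x, i.e. Rxx.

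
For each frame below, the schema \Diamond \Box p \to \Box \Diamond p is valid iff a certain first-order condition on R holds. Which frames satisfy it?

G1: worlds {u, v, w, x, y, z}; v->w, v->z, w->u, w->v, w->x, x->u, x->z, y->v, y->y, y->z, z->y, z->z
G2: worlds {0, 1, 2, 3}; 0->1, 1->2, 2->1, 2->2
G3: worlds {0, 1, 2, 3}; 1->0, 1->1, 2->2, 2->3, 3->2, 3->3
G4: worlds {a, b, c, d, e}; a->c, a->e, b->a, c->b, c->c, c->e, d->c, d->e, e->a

G2

Frame correspondent (Sahlqvist): \forall x \forall y \forall z (Rxy \wedge Rxz \to \exists w (Ryw \wedge Rzw)) — i.e. convergence.
G1: fails — Rvz and Rvw but z and w have no common successor.
G2: satisfies the condition.
G3: fails — R10 and R10 but 0 and 0 have no common successor.
G4: fails — Rae and Rac but e and c have no common successor.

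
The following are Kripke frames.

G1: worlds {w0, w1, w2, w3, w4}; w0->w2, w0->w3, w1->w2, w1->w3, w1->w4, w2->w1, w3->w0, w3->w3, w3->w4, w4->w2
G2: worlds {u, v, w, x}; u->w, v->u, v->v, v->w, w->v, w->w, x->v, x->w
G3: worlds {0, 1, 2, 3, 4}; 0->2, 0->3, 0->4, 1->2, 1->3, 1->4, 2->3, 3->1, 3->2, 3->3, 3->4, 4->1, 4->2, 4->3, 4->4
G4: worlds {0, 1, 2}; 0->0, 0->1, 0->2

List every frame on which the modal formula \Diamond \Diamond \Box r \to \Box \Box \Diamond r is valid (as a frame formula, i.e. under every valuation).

G2, G3

The schema corresponds to a generalized confluence (Geach) condition: \forall x \forall y \forall z ((x R^2 y \wedge x R^2 z) \to \exists w (yRw \wedge zRw)).
G1: fails — w0R²w3, w0R²w4 but no w with w3Rw and w4Rw.
G2: holds.
G3: holds.
G4: fails — 0R²0, 0R²1 but no w with 0Rw and 1Rw.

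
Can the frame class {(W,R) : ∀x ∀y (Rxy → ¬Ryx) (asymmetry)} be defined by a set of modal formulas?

No

If a class were modally definable it would be closed under surjective bounded morphisms (Goldblatt–Thomason).
The 5-cycle (worlds s,t,u,v,w with s→t→u→v→w→s) is asymmetric. Mapping every world to a single reflexive point • is a surjective bounded morphism, and the reflexive point is not asymmetric (R•• but asymmetry requires ¬R••).
So no modal formula (or set of formulas) defines exactly the asymmetric frames.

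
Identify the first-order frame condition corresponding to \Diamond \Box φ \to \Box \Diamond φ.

Suppose ◇□φ→□◇φ is valid. Take Rxy, Rxz and set V(φ)={w : Ryw}. Then □φ at y so ◇□φ at x, so □◇φ at x, so ◇φ at z, giving w with Rzw and Ryw.
Conversely, on a frame with convergence the schema holds at every world under every valuation.
Frame condition: \forall x \forall y \forall z (Rxy \wedge Rxz \to \exists w (Ryw \wedge Rzw)).

Convergence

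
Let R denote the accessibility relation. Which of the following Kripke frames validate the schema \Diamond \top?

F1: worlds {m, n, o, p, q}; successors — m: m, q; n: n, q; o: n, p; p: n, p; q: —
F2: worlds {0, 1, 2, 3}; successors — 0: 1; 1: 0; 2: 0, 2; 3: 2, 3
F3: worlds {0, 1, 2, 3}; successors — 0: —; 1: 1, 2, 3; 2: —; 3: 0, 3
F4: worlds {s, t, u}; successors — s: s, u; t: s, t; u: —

This is the axiom for seriality; its first-order frame correspondent is \forall x \exists y Rxy.
F1: fails — world q has no successor.
F2: satisfies the condition.
F3: fails — world 0 has no successor.
F4: fails — world u has no successor.
Valid on: F2.

F2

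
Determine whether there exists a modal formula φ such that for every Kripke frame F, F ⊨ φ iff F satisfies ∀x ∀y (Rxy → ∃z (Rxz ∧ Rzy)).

This is a Sahlqvist condition; the C4 axiom □□r → □r defines it.

Yes — defined by □□r → □r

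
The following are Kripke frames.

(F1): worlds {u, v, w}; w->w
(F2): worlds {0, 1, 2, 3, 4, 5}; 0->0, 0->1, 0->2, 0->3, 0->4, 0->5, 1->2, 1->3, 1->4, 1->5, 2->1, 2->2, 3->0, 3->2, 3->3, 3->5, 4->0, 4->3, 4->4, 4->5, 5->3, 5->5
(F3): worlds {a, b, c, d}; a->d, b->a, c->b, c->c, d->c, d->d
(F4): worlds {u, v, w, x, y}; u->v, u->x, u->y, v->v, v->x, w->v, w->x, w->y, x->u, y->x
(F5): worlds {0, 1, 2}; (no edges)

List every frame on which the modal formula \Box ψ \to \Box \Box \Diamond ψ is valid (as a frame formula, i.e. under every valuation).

(F1), (F5)

Frame correspondent (Sahlqvist): \forall x \forall z (x R^2 z \to \exists w (xRw \wedge zRw)) — i.e. a generalized confluence (Geach) condition.
(F1): condition met.
(F2): fails — 2R²4 but no w with 2Rw and 4Rw.
(F3): fails — aR²c but no w with aRw and cRw.
(F4): fails — uR²x but no t with uRt and xRt.
(F5): condition met.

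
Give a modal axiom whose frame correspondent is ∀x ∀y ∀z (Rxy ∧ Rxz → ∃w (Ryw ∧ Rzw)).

The condition is convergence. The .2 schema ◇□p → □◇p defines it.
Suppose ◇□p→□◇p is valid. Take Rxy, Rxz and set V(p)={w : Ryw}. Then □p at y so ◇□p at x, so □◇p at x, so ◇p at z, giving w with Rzw and Ryw.

◇□p → □◇p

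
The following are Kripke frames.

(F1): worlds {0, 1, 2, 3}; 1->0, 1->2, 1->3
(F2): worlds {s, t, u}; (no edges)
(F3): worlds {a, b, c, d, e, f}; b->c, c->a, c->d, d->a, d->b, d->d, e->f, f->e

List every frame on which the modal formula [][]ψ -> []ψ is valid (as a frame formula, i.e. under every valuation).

(F2)

This is the axiom for density; its first-order frame correspondent is forall x forall y (Rxy -> exists z (Rxz & Rzy)).
(F1): fails — R12 but no z with R1z and Rz2.
(F2): satisfies the condition.
(F3): fails — Rbc but no z with Rbz and Rzc.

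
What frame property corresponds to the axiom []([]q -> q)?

Suppose □(□q→q) is valid. Take Rxy and set V(q)={w : Ryw}. Then at y, □q holds; since □(□q→q) at x, □q→q at y, so q at y, i.e. Ryy.
The converse is a direct semantic check.
Frame condition: forall x forall y (Rxy -> Ryy).

shift-reflexivity: forall x forall y (Rxy -> Ryy)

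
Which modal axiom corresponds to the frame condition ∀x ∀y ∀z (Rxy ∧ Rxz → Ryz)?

A defining formula is ◇p → □◇p (the 5 axiom).
Suppose ◇p→□◇p is valid. Take Rxy, Rxz and set V(p)={y}. Then ◇p at x, so □◇p at x, so ◇p at z, so some w with Rzw has p; w=y, i.e. Rzy. By symmetry of the argument, Ryz.

◇p → □◇p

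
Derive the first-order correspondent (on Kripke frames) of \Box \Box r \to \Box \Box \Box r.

This is a Sahlqvist (Geach-type) schema ◇^0□^2r → □^3◇^0r.
Minimal-valuation argument: fix x; take any y with xR^0y and any z with xR^3z. Set V(r) to the set of worlds R-reachable from y in exactly 2 steps. Then □^2r holds at y, so the antecedent holds at x; validity forces ◇^0r at z, giving a w with zR^0w and yR^2w.
First-order correspondent: \forall x \forall z (x R^3 z \to \exists w (x R^2 w \wedge z = w)).

\forall x \forall z (x R^3 z \to \exists w (x R^2 w \wedge z = w))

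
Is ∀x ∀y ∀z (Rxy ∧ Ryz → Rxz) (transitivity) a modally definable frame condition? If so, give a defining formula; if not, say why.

Yes — defined by □p → □□p

This is a Sahlqvist condition; the 4 axiom □p → □□p defines it.
Suppose □p→□□p is valid. Take Rxy, Ryz and set V(p)={w : Rxw}. Then □p at x, so □□p at x, so □p at y, so p at z, i.e. Rxz.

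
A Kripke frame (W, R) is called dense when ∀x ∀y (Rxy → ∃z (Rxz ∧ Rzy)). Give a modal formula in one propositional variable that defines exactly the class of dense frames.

This is density; the standard corresponding axiom is C4: □□r → □r.
Suppose □□r→□r is valid. Take Rxy and set V(r)={w : xR²w}. Then □□r at x, so □r at x, so r at y, i.e. ∃z(Rxz∧Rzy).

□□r → □r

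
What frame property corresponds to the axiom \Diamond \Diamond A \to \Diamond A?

Equivalently (dual form): □A → □□A.
Suppose □A→□□A is valid. Take Rxy, Ryz and set V(A)={w : Rxw}. Then □A at x, so □□A at x, so □A at y, so A at z, i.e. Rxz.
Conversely, any frame satisfying \forall x \forall y \forall z (Rxy \wedge Ryz \to Rxz) validates the schema.
Frame condition: \forall x \forall y \forall z (Rxy \wedge Ryz \to Rxz).

transitivity: \forall x \forall y \forall z (Rxy \wedge Ryz \to Rxz)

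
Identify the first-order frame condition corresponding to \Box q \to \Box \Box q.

transitivity: \forall x \forall y \forall z (Rxy \wedge Ryz \to Rxz)

Suppose □q→□□q is valid. Take Rxy, Ryz and set V(q)={w : Rxw}. Then □q at x, so □□q at x, so □q at y, so q at z, i.e. Rxz.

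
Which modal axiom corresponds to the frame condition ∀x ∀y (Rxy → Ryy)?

The condition is shift-reflexivity. The T□ schema □(□ψ → ψ) defines it.

□(□ψ → ψ)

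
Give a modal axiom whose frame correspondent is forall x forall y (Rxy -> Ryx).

This is symmetry; the standard corresponding axiom is B: ψ → □◇ψ.
Suppose ψ→□◇ψ is valid. Take Rxy and set V(ψ)={x}. Then ψ at x, so □◇ψ at x, so ◇ψ at y, so some z with Ryz has ψ; z=x, i.e. Ryx.

ψ → □◇ψ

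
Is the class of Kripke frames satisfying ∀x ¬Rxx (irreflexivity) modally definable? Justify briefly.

Modal frame validity is preserved under surjective bounded morphisms.
The 2-cycle (worlds w0,w1 with w0→w1→w0) is irreflexive, and the map sending every world to a single reflexive point • is a surjective bounded morphism (forth: every edge maps to (•,•); back: every world has a successor). So any modal formula valid on the 2-cycle is also valid on the reflexive point, which is not irreflexive.
So the class is not modally definable.

Not definable by any modal formula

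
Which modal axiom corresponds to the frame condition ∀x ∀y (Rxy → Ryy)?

A defining formula is □(□r → r) (the T□ axiom).

□(□r → r)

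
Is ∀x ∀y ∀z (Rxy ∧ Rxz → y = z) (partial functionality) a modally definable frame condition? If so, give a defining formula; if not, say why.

Yes: it is partial functionality, defined by the CD schema ◇q → □q.

Yes — defined by ◇q → □q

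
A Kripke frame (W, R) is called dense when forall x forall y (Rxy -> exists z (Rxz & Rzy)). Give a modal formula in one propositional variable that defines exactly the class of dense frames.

□□r → □r

A defining formula is □□r → □r (the C4 axiom).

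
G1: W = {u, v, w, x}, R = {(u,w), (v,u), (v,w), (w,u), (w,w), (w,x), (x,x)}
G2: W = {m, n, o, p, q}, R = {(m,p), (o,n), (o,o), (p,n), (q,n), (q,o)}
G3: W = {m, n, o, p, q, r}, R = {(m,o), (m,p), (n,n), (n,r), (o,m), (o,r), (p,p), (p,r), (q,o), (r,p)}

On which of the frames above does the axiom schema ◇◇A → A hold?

The schema corresponds to a generalized confluence (Geach) condition: ∀x ∀y (xR²y → ∃w (y = w ∧ x = w)).
G1: fails — uR²w but w ≠ u.
G2: fails — mR²n but n ≠ m.
G3: fails — mR²p but p ≠ m.

none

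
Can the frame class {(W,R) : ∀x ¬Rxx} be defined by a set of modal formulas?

Any modally definable frame class is closed under surjective bounded morphisms.
The 5-cycle (worlds w0,w1,w2,w3,w4 with w0→w1→w2→w3→w4→w0) is irreflexive, and the map sending every world to a single reflexive point • is a surjective bounded morphism (forth: every edge maps to (•,•); back: every world has a successor). So any modal formula valid on the 5-cycle is also valid on the reflexive point, which is not irreflexive.
So no modal formula (or set of formulas) defines exactly the irreflexive frames.

No — not modally definable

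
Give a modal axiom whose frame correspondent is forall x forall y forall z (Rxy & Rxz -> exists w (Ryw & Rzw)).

◇□r → □◇r

This is convergence; the standard corresponding axiom is .2: ◇□r → □◇r.
Suppose ◇□r→□◇r is valid. Take Rxy, Rxz and set V(r)={w : Ryw}. Then □r at y so ◇□r at x, so □◇r at x, so ◇r at z, giving w with Rzw and Ryw.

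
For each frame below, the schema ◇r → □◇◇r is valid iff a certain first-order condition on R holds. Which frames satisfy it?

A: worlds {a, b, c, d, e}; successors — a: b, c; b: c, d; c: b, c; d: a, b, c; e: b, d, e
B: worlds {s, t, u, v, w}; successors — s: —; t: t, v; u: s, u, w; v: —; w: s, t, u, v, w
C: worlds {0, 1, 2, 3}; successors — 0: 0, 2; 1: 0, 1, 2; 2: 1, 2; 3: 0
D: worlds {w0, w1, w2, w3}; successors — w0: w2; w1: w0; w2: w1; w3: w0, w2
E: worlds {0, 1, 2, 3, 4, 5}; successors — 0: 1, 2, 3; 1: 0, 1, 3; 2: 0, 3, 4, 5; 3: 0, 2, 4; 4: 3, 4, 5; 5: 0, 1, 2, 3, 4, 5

C

The schema corresponds to a generalized confluence (Geach) condition: ∀x ∀y ∀z ((xRy ∧ xRz) → ∃w (y = w ∧ zR²w)).
A: fails — dRa, dRa but no w with a=w and aR²w.
B: fails — tRt, tRv but no w* with t=w* and vR²w*.
C: condition met.
D: fails — w0Rw2, w0Rw2 but no w with w2=w and w2R²w.
E: fails — 5R5, 5R1 but no w with 5=w and 1R²w.
Valid on: C.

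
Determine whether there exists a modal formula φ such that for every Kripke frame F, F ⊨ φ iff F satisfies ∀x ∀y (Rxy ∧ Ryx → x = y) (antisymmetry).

If a class were modally definable it would be closed under surjective bounded morphisms (Goldblatt–Thomason).
The 4-cycle (worlds a,b,c,d with a→b→c→d→a) is antisymmetric. Sending even-indexed worlds to s and odd-indexed worlds to t is a surjective bounded morphism onto the two-world frame with s↔t, which is not antisymmetric.
So the class is not modally definable.

Not modally definable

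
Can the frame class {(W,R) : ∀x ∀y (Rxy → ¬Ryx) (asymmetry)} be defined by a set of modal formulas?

Not modally definable

Modal frame validity is preserved under surjective bounded morphisms.
The 4-cycle (worlds a,b,c,d with a→b→c→d→a) is asymmetric. Mapping every world to a single reflexive point • is a surjective bounded morphism, and the reflexive point is not asymmetric (R•• but asymmetry requires ¬R••).
Hence asymmetry is not modally definable.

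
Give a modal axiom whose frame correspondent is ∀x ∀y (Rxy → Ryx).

The condition is symmetry. The B schema s → □◇s defines it.

s → □◇s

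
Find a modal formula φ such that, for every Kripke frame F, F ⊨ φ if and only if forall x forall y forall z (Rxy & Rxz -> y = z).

◇ψ → □ψ

The condition is partial functionality. The CD schema ◇ψ → □ψ defines it.
Suppose ◇ψ→□ψ is valid. Take Rxy, Rxz and set V(ψ)={y}. Then ◇ψ at x, so □ψ at x, so ψ at z, i.e. z=y.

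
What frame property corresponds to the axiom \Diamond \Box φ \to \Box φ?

the Euclidean property: \forall x \forall y \forall z (Rxy \wedge Rxz \to Ryz)

Replacing φ by ¬φ and contraposing gives the equivalent schema ◇φ → □◇φ.
Suppose ◇φ→□◇φ is valid. Take Rxy, Rxz and set V(φ)={y}. Then ◇φ at x, so □◇φ at x, so ◇φ at z, so some w with Rzw has φ; w=y, i.e. Rzy. By symmetry of the argument, Ryz.
Conversely, any frame satisfying \forall x \forall y \forall z (Rxy \wedge Rxz \to Ryz) validates the schema.
So the correspondent is the Euclidean property.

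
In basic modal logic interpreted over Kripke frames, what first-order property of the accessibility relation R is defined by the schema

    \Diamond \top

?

◇⊤ holds at w iff w has a successor, so frame-validity of ◇⊤ is exactly seriality. Equivalently via □p → ◇p:
Suppose □p→◇p is valid. At any x set V(p)=W. Then □p at x, so ◇p at x, so x has a successor.
Conversely, any frame satisfying \forall x \exists y Rxy validates the schema.
So the correspondent is seriality.

Seriality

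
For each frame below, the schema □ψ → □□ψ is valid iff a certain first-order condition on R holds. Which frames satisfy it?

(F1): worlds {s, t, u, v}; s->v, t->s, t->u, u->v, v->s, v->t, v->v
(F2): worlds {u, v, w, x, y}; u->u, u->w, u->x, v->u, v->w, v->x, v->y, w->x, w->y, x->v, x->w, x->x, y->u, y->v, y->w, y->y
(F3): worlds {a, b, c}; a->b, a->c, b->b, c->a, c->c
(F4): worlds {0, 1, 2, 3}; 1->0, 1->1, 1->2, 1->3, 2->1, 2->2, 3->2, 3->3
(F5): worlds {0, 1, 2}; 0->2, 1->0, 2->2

none

The schema corresponds to transitivity: ∀x ∀y ∀z (Rxy ∧ Ryz → Rxz).
(F1): fails — Ruv and Rvt but not Rut.
(F2): fails — Rxw and Rwy but not Rxy.
(F3): fails — Rac and Rca but not Raa.
(F4): fails — R32 and R21 but not R31.
(F5): fails — R10 and R02 but not R12.
Valid on no frame.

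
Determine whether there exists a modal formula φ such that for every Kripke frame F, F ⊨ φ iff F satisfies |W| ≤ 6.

Any modally definable frame class is closed under disjoint unions.
Any modal formula valid on each of 7 disjoint one-world frames is valid on their disjoint union (validity is preserved under disjoint unions). Each one-world frame has |W|=1≤6, but the union has |W|=7.
So the class is not modally definable.

No — not modally definable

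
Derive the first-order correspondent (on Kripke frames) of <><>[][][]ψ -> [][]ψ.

This is a Sahlqvist (Geach-type) schema ◇^2□^3ψ → □^2◇^0ψ.
First-order correspondent: forall x forall y forall z ((x R^2 y & x R^2 z) -> exists w (y R^3 w & z = w)).

forall x forall y forall z ((x R^2 y & x R^2 z) -> exists w (y R^3 w & z = w))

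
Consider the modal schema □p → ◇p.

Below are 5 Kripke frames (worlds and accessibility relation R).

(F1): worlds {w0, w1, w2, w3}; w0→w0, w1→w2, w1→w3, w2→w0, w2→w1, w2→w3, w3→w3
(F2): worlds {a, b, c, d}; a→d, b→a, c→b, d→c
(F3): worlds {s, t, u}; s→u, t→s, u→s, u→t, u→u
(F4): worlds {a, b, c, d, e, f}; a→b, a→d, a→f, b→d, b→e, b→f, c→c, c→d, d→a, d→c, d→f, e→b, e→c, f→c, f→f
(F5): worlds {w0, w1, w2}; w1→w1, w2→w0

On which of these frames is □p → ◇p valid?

This is the axiom for seriality; its first-order frame correspondent is ∀x ∃y Rxy.
(F1): ✓.
(F2): ✓.
(F3): ✓.
(F4): ✓.
(F5): fails — world w0 has no successor.

(F1), (F2), (F3), (F4)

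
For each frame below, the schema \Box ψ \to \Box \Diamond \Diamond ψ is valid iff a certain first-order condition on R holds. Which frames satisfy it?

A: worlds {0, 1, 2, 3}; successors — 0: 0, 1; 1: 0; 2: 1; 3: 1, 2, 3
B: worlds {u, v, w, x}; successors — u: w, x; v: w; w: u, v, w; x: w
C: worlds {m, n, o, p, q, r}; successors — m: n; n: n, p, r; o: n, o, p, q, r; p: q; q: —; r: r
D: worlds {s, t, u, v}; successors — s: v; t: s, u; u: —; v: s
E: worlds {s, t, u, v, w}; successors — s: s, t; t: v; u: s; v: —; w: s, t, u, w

B

This is the axiom for a generalized confluence (Geach) condition; its first-order frame correspondent is \forall x \forall z (xRz \to \exists w (xRw \wedge z R^2 w)).
A: fails — 3R2 but no w with 3Rw and 2R²w.
B: holds.
C: fails — nRp but no w with nRw and pR²w.
D: fails — tRu but no w with tRw and uR²w.
E: fails — sRt but no w* with sRw* and tR²w*.
Valid on: B.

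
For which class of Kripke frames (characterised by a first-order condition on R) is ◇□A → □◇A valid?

Suppose ◇□A→□◇A is valid. Take Rxy, Rxz and set V(A)={w : Ryw}. Then □A at y so ◇□A at x, so □◇A at x, so ◇A at z, giving w with Rzw and Ryw.

convergence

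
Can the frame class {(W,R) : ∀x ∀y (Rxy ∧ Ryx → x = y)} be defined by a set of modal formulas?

If a class were modally definable it would be closed under surjective bounded morphisms (Goldblatt–Thomason).
The 4-cycle (worlds a,b,c,d with a→b→c→d→a) is antisymmetric. Sending even-indexed worlds to s and odd-indexed worlds to t is a surjective bounded morphism onto the two-world frame with s↔t, which is not antisymmetric.
So no modal formula (or set of formulas) defines exactly the antisymmetric frames.

Not definable by any modal formula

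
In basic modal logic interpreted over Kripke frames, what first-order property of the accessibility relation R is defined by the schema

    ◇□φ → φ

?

symmetry: ∀x ∀y (Rxy → Ryx)

Replacing φ by ¬φ and contraposing gives the equivalent schema φ → □◇φ.
Suppose φ→□◇φ is valid. Take Rxy and set V(φ)={x}. Then φ at x, so □◇φ at x, so ◇φ at y, so some z with Ryz has φ; z=x, i.e. Ryx.
The converse is a direct semantic check.
So the correspondent is symmetry.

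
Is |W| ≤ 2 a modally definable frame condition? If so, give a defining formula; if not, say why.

No

Modal frame validity is preserved under disjoint unions.
Any modal formula valid on each of 3 disjoint one-world frames is valid on their disjoint union (validity is preserved under disjoint unions). Each one-world frame has |W|=1≤2, but the union has |W|=3.
So the class is not modally definable.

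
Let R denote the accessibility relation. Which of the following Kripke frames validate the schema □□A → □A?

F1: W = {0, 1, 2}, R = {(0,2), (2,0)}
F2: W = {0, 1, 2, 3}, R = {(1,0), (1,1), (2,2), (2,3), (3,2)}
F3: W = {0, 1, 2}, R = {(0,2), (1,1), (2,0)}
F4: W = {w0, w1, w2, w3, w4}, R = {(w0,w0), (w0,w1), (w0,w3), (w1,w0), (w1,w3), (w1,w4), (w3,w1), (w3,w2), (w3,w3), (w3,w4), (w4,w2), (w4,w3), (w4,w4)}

The schema corresponds to density: ∀x ∀y (Rxy → ∃z (Rxz ∧ Rzy)).
F1: fails — R20 but no z with R2z and Rz0.
F2: satisfies the condition.
F3: fails — R20 but no z with R2z and Rz0.
F4: satisfies the condition.

F2, F4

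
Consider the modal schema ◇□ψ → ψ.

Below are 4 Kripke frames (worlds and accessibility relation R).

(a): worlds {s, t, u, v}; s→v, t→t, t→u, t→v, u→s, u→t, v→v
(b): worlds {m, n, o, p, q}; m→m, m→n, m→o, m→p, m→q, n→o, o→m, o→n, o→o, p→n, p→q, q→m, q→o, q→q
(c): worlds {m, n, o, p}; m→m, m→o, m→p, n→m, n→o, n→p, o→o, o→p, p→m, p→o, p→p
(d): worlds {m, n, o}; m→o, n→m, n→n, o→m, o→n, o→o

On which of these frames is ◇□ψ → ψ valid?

The schema corresponds to symmetry: ∀x ∀y (Rxy → Ryx).
(a): fails — Rtv but not Rvt.
(b): fails — Rpn but not Rnp.
(c): fails — Rno but not Ron.
(d): fails — Ron but not Rno.

none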